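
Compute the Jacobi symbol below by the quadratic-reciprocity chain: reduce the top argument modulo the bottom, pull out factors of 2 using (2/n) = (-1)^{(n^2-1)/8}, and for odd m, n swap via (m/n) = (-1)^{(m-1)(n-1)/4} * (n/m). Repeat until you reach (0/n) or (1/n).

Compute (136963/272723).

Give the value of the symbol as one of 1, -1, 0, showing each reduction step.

-1

reciprocity: (136963/272723) = -1·(272723/136963) since 136963 mod 4 = 3, 272723 mod 4 = 3; sign now -1
(272723/136963) = (135760/136963)   [reduce mod 136963]
135760 = 2^4·8485; (2/136963) = -1 since 136963 mod 8 = 3, so (135760/136963) = (-1)^4·(8485/136963); sign now -1
reciprocity: (8485/136963) = +1·(136963/8485) since 8485 mod 4 = 1, 136963 mod 4 = 3; sign now -1
(136963/8485) = (1203/8485)   [reduce mod 8485]
reciprocity: (1203/8485) = +1·(8485/1203) since 1203 mod 4 = 3, 8485 mod 4 = 1; sign now -1
(8485/1203) = (64/1203)   [reduce mod 1203]
64 = 2^6·1; (2/1203) = -1 since 1203 mod 8 = 3, so (64/1203) = (-1)^6·(1/1203); sign now -1
(1/1203) = 1; final value = sign = -1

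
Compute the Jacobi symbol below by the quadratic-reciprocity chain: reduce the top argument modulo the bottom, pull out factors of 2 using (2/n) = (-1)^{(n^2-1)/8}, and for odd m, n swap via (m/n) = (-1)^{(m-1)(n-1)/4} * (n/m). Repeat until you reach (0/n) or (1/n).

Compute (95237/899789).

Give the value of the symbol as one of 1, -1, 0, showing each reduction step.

flip (95237/899789) -> (899789/95237): both odd, 95237 mod 4 = 1, 899789 mod 4 = 1, so the flip contributes +1; sign now +1
(899789/95237): 899789 mod 95237 = 42656, so (899789/95237) = (42656/95237)
factor out 2^5: 42656 = 2^5·1333; with 95237 mod 8 = 5, (2/95237) = -1; sign now -1; continue with (1333/95237)
flip (1333/95237) -> (95237/1333): both odd, 1333 mod 4 = 1, 95237 mod 4 = 1, so the flip contributes +1; sign now -1
(95237/1333): 95237 mod 1333 = 594, so (95237/1333) = (594/1333)
factor out 2^1: 594 = 2^1·297; with 1333 mod 8 = 5, (2/1333) = -1; sign now +1; continue with (297/1333)
flip (297/1333) -> (1333/297): both odd, 297 mod 4 = 1, 1333 mod 4 = 1, so the flip contributes +1; sign now +1
(1333/297): 1333 mod 297 = 145, so (1333/297) = (145/297)
flip (145/297) -> (297/145): both odd, 145 mod 4 = 1, 297 mod 4 = 1, so the flip contributes +1; sign now +1
(297/145): 297 mod 145 = 7, so (297/145) = (7/145)
flip (7/145) -> (145/7): both odd, 7 mod 4 = 3, 145 mod 4 = 1, so the flip contributes +1; sign now +1
(145/7): 145 mod 7 = 5, so (145/7) = (5/7)
flip (5/7) -> (7/5): both odd, 5 mod 4 = 1, 7 mod 4 = 3, so the flip contributes +1; sign now +1
(7/5): 7 mod 5 = 2, so (7/5) = (2/5)
factor out 2^1: 2 = 2^1·1; with 5 mod 8 = 5, (2/5) = -1; sign now -1; continue with (1/5)
reached (1/5) = 1, so the symbol is -1

-1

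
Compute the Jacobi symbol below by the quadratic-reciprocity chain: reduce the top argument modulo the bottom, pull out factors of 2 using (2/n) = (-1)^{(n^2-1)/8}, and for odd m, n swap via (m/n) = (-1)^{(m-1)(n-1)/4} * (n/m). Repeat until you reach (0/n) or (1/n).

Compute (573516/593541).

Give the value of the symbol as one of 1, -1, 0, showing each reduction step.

0

573516 = 2^2·143379; (2/593541) = -1 since 593541 mod 8 = 5, so (573516/593541) = (-1)^2·(143379/593541); sign now +1
reciprocity: (143379/593541) = +1·(593541/143379) since 143379 mod 4 = 3, 593541 mod 4 = 1; sign now +1
(593541/143379) = (20025/143379)   [reduce mod 143379]
reciprocity: (20025/143379) = +1·(143379/20025) since 20025 mod 4 = 1, 143379 mod 4 = 3; sign now +1
(143379/20025) = (3204/20025)   [reduce mod 20025]
3204 = 2^2·801; (2/20025) = +1 since 20025 mod 8 = 1, so (3204/20025) = (+1)^2·(801/20025); sign now +1
reciprocity: (801/20025) = +1·(20025/801) since 801 mod 4 = 1, 20025 mod 4 = 1; sign now +1
(20025/801) = (0/801)   [reduce mod 801]
(0/801) = 0   [gcd(a, n) > 1]; final value = 0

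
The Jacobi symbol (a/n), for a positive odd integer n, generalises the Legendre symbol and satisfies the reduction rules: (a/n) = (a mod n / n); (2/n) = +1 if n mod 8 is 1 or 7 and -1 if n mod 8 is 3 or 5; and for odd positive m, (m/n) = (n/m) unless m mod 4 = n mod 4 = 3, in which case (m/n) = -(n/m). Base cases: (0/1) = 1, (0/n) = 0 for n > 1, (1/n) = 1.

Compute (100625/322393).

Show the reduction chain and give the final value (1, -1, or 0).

reciprocity: (100625/322393) = +1·(322393/100625) since 100625 mod 4 = 1, 322393 mod 4 = 1; sign now +1
(322393/100625) = (20518/100625)   [reduce mod 100625]
20518 = 2^1·10259; (2/100625) = +1 since 100625 mod 8 = 1, so (20518/100625) = (+1)^1·(10259/100625); sign now +1
reciprocity: (10259/100625) = +1·(100625/10259) since 10259 mod 4 = 3, 100625 mod 4 = 1; sign now +1
(100625/10259) = (8294/10259)   [reduce mod 10259]
8294 = 2^1·4147; (2/10259) = -1 since 10259 mod 8 = 3, so (8294/10259) = (-1)^1·(4147/10259); sign now -1
reciprocity: (4147/10259) = -1·(10259/4147) since 4147 mod 4 = 3, 10259 mod 4 = 3; sign now +1
(10259/4147) = (1965/4147)   [reduce mod 4147]
reciprocity: (1965/4147) = +1·(4147/1965) since 1965 mod 4 = 1, 4147 mod 4 = 3; sign now +1
(4147/1965) = (217/1965)   [reduce mod 1965]
reciprocity: (217/1965) = +1·(1965/217) since 217 mod 4 = 1, 1965 mod 4 = 1; sign now +1
(1965/217) = (12/217)   [reduce mod 217]
12 = 2^2·3; (2/217) = +1 since 217 mod 8 = 1, so (12/217) = (+1)^2·(3/217); sign now +1
reciprocity: (3/217) = +1·(217/3) since 3 mod 4 = 3, 217 mod 4 = 1; sign now +1
(217/3) = (1/3)   [reduce mod 3]
(1/3) = 1; final value = sign = +1

1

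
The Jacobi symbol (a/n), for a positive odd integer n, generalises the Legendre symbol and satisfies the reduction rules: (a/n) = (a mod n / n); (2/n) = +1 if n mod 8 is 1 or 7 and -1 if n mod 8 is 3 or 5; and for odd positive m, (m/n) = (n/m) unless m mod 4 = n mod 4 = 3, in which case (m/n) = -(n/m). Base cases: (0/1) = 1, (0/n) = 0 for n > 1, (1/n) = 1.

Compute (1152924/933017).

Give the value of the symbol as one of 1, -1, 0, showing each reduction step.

0

(1152924/933017) = (219907/933017)   [reduce mod 933017]
reciprocity: (219907/933017) = +1·(933017/219907) since 219907 mod 4 = 3, 933017 mod 4 = 1; sign now +1
(933017/219907) = (53389/219907)   [reduce mod 219907]
reciprocity: (53389/219907) = +1·(219907/53389) since 53389 mod 4 = 1, 219907 mod 4 = 3; sign now +1
(219907/53389) = (6351/53389)   [reduce mod 53389]
reciprocity: (6351/53389) = +1·(53389/6351) since 6351 mod 4 = 3, 53389 mod 4 = 1; sign now +1
(53389/6351) = (2581/6351)   [reduce mod 6351]
reciprocity: (2581/6351) = +1·(6351/2581) since 2581 mod 4 = 1, 6351 mod 4 = 3; sign now +1
(6351/2581) = (1189/2581)   [reduce mod 2581]
reciprocity: (1189/2581) = +1·(2581/1189) since 1189 mod 4 = 1, 2581 mod 4 = 1; sign now +1
(2581/1189) = (203/1189)   [reduce mod 1189]
reciprocity: (203/1189) = +1·(1189/203) since 203 mod 4 = 3, 1189 mod 4 = 1; sign now +1
(1189/203) = (174/203)   [reduce mod 203]
174 = 2^1·87; (2/203) = -1 since 203 mod 8 = 3, so (174/203) = (-1)^1·(87/203); sign now -1
reciprocity: (87/203) = -1·(203/87) since 87 mod 4 = 3, 203 mod 4 = 3; sign now +1
(203/87) = (29/87)   [reduce mod 87]
reciprocity: (29/87) = +1·(87/29) since 29 mod 4 = 1, 87 mod 4 = 3; sign now +1
(87/29) = (0/29)   [reduce mod 29]
(0/29) = 0   [gcd(a, n) > 1]; final value = 0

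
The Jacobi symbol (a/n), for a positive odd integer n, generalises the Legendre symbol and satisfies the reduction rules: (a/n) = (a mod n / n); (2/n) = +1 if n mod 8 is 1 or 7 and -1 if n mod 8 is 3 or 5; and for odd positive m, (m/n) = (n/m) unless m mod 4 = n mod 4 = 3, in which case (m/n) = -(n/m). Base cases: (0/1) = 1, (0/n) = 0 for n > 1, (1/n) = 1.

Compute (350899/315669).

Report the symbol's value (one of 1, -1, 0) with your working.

(350899/315669) = (35230/315669)   [reduce mod 315669]
35230 = 2^1·17615; (2/315669) = -1 since 315669 mod 8 = 5, so (35230/315669) = (-1)^1·(17615/315669); sign now -1
reciprocity: (17615/315669) = +1·(315669/17615) since 17615 mod 4 = 3, 315669 mod 4 = 1; sign now -1
(315669/17615) = (16214/17615)   [reduce mod 17615]
16214 = 2^1·8107; (2/17615) = +1 since 17615 mod 8 = 7, so (16214/17615) = (+1)^1·(8107/17615); sign now -1
reciprocity: (8107/17615) = -1·(17615/8107) since 8107 mod 4 = 3, 17615 mod 4 = 3; sign now +1
(17615/8107) = (1401/8107)   [reduce mod 8107]
reciprocity: (1401/8107) = +1·(8107/1401) since 1401 mod 4 = 1, 8107 mod 4 = 3; sign now +1
(8107/1401) = (1102/1401)   [reduce mod 1401]
1102 = 2^1·551; (2/1401) = +1 since 1401 mod 8 = 1, so (1102/1401) = (+1)^1·(551/1401); sign now +1
reciprocity: (551/1401) = +1·(1401/551) since 551 mod 4 = 3, 1401 mod 4 = 1; sign now +1
(1401/551) = (299/551)   [reduce mod 551]
reciprocity: (299/551) = -1·(551/299) since 299 mod 4 = 3, 551 mod 4 = 3; sign now -1
(551/299) = (252/299)   [reduce mod 299]
252 = 2^2·63; (2/299) = -1 since 299 mod 8 = 3, so (252/299) = (-1)^2·(63/299); sign now -1
reciprocity: (63/299) = -1·(299/63) since 63 mod 4 = 3, 299 mod 4 = 3; sign now +1
(299/63) = (47/63)   [reduce mod 63]
reciprocity: (47/63) = -1·(63/47) since 47 mod 4 = 3, 63 mod 4 = 3; sign now -1
(63/47) = (16/47)   [reduce mod 47]
16 = 2^4·1; (2/47) = +1 since 47 mod 8 = 7, so (16/47) = (+1)^4·(1/47); sign now -1
(1/47) = 1; final value = sign = -1

-1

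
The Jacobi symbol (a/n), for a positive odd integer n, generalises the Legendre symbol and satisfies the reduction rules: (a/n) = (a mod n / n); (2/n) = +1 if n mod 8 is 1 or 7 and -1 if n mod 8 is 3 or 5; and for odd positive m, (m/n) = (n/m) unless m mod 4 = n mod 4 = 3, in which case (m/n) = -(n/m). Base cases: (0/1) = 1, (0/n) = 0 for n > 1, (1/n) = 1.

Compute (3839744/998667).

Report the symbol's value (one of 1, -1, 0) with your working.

-1

(3839744/998667): 3839744 mod 998667 = 843743, so (3839744/998667) = (843743/998667)
flip (843743/998667) -> (998667/843743): both odd, 843743 mod 4 = 3, 998667 mod 4 = 3, so the flip contributes -1; sign now -1
(998667/843743): 998667 mod 843743 = 154924, so (998667/843743) = (154924/843743)
factor out 2^2: 154924 = 2^2·38731; with 843743 mod 8 = 7, (2/843743) = +1; sign now -1; continue with (38731/843743)
flip (38731/843743) -> (843743/38731): both odd, 38731 mod 4 = 3, 843743 mod 4 = 3, so the flip contributes -1; sign now +1
(843743/38731): 843743 mod 38731 = 30392, so (843743/38731) = (30392/38731)
factor out 2^3: 30392 = 2^3·3799; with 38731 mod 8 = 3, (2/38731) = -1; sign now -1; continue with (3799/38731)
flip (3799/38731) -> (38731/3799): both odd, 3799 mod 4 = 3, 38731 mod 4 = 3, so the flip contributes -1; sign now +1
(38731/3799): 38731 mod 3799 = 741, so (38731/3799) = (741/3799)
flip (741/3799) -> (3799/741): both odd, 741 mod 4 = 1, 3799 mod 4 = 3, so the flip contributes +1; sign now +1
(3799/741): 3799 mod 741 = 94, so (3799/741) = (94/741)
factor out 2^1: 94 = 2^1·47; with 741 mod 8 = 5, (2/741) = -1; sign now -1; continue with (47/741)
flip (47/741) -> (741/47): both odd, 47 mod 4 = 3, 741 mod 4 = 1, so the flip contributes +1; sign now -1
(741/47): 741 mod 47 = 36, so (741/47) = (36/47)
factor out 2^2: 36 = 2^2·9; with 47 mod 8 = 7, (2/47) = +1; sign now -1; continue with (9/47)
flip (9/47) -> (47/9): both odd, 9 mod 4 = 1, 47 mod 4 = 3, so the flip contributes +1; sign now -1
(47/9): 47 mod 9 = 2, so (47/9) = (2/9)
factor out 2^1: 2 = 2^1·1; with 9 mod 8 = 1, (2/9) = +1; sign now -1; continue with (1/9)
reached (1/9) = 1, so the symbol is -1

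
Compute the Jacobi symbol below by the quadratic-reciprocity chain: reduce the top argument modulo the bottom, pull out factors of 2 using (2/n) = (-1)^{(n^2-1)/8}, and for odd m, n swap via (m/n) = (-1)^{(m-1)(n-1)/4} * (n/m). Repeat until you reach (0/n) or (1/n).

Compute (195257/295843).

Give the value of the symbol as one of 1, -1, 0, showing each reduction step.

1

flip (195257/295843) -> (295843/195257): both odd, 195257 mod 4 = 1, 295843 mod 4 = 3, so the flip contributes +1; sign now +1
(295843/195257): 295843 mod 195257 = 100586, so (295843/195257) = (100586/195257)
factor out 2^1: 100586 = 2^1·50293; with 195257 mod 8 = 1, (2/195257) = +1; sign now +1; continue with (50293/195257)
flip (50293/195257) -> (195257/50293): both odd, 50293 mod 4 = 1, 195257 mod 4 = 1, so the flip contributes +1; sign now +1
(195257/50293): 195257 mod 50293 = 44378, so (195257/50293) = (44378/50293)
factor out 2^1: 44378 = 2^1·22189; with 50293 mod 8 = 5, (2/50293) = -1; sign now -1; continue with (22189/50293)
flip (22189/50293) -> (50293/22189): both odd, 22189 mod 4 = 1, 50293 mod 4 = 1, so the flip contributes +1; sign now -1
(50293/22189): 50293 mod 22189 = 5915, so (50293/22189) = (5915/22189)
flip (5915/22189) -> (22189/5915): both odd, 5915 mod 4 = 3, 22189 mod 4 = 1, so the flip contributes +1; sign now -1
(22189/5915): 22189 mod 5915 = 4444, so (22189/5915) = (4444/5915)
factor out 2^2: 4444 = 2^2·1111; with 5915 mod 8 = 3, (2/5915) = -1; sign now -1; continue with (1111/5915)
flip (1111/5915) -> (5915/1111): both odd, 1111 mod 4 = 3, 5915 mod 4 = 3, so the flip contributes -1; sign now +1
(5915/1111): 5915 mod 1111 = 360, so (5915/1111) = (360/1111)
factor out 2^3: 360 = 2^3·45; with 1111 mod 8 = 7, (2/1111) = +1; sign now +1; continue with (45/1111)
flip (45/1111) -> (1111/45): both odd, 45 mod 4 = 1, 1111 mod 4 = 3, so the flip contributes +1; sign now +1
(1111/45): 1111 mod 45 = 31, so (1111/45) = (31/45)
flip (31/45) -> (45/31): both odd, 31 mod 4 = 3, 45 mod 4 = 1, so the flip contributes +1; sign now +1
(45/31): 45 mod 31 = 14, so (45/31) = (14/31)
factor out 2^1: 14 = 2^1·7; with 31 mod 8 = 7, (2/31) = +1; sign now +1; continue with (7/31)
flip (7/31) -> (31/7): both odd, 7 mod 4 = 3, 31 mod 4 = 3, so the flip contributes -1; sign now -1
(31/7): 31 mod 7 = 3, so (31/7) = (3/7)
flip (3/7) -> (7/3): both odd, 3 mod 4 = 3, 7 mod 4 = 3, so the flip contributes -1; sign now +1
(7/3): 7 mod 3 = 1, so (7/3) = (1/3)
reached (1/3) = 1, so the symbol is +1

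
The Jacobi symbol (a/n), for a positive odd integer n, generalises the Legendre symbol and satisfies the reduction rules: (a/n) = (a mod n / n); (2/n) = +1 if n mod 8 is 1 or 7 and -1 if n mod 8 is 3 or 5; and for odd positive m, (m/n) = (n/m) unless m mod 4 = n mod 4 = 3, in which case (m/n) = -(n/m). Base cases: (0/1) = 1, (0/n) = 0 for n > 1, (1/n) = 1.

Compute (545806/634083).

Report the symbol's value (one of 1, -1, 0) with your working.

factor out 2^1: 545806 = 2^1·272903; with 634083 mod 8 = 3, (2/634083) = -1; sign now -1; continue with (272903/634083)
flip (272903/634083) -> (634083/272903): both odd, 272903 mod 4 = 3, 634083 mod 4 = 3, so the flip contributes -1; sign now +1
(634083/272903): 634083 mod 272903 = 88277, so (634083/272903) = (88277/272903)
flip (88277/272903) -> (272903/88277): both odd, 88277 mod 4 = 1, 272903 mod 4 = 3, so the flip contributes +1; sign now +1
(272903/88277): 272903 mod 88277 = 8072, so (272903/88277) = (8072/88277)
factor out 2^3: 8072 = 2^3·1009; with 88277 mod 8 = 5, (2/88277) = -1; sign now -1; continue with (1009/88277)
flip (1009/88277) -> (88277/1009): both odd, 1009 mod 4 = 1, 88277 mod 4 = 1, so the flip contributes +1; sign now -1
(88277/1009): 88277 mod 1009 = 494, so (88277/1009) = (494/1009)
factor out 2^1: 494 = 2^1·247; with 1009 mod 8 = 1, (2/1009) = +1; sign now -1; continue with (247/1009)
flip (247/1009) -> (1009/247): both odd, 247 mod 4 = 3, 1009 mod 4 = 1, so the flip contributes +1; sign now -1
(1009/247): 1009 mod 247 = 21, so (1009/247) = (21/247)
flip (21/247) -> (247/21): both odd, 21 mod 4 = 1, 247 mod 4 = 3, so the flip contributes +1; sign now -1
(247/21): 247 mod 21 = 16, so (247/21) = (16/21)
factor out 2^4: 16 = 2^4·1; with 21 mod 8 = 5, (2/21) = -1; sign now -1; continue with (1/21)
reached (1/21) = 1, so the symbol is -1

-1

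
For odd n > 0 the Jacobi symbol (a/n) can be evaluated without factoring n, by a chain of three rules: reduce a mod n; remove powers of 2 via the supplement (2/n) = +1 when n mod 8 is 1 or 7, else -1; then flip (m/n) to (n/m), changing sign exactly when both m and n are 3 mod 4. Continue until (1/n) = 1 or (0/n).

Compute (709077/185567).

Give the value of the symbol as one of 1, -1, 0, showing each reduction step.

(709077/185567): 709077 mod 185567 = 152376, so (709077/185567) = (152376/185567)
factor out 2^3: 152376 = 2^3·19047; with 185567 mod 8 = 7, (2/185567) = +1; sign now +1; continue with (19047/185567)
flip (19047/185567) -> (185567/19047): both odd, 19047 mod 4 = 3, 185567 mod 4 = 3, so the flip contributes -1; sign now -1
(185567/19047): 185567 mod 19047 = 14144, so (185567/19047) = (14144/19047)
factor out 2^6: 14144 = 2^6·221; with 19047 mod 8 = 7, (2/19047) = +1; sign now -1; continue with (221/19047)
flip (221/19047) -> (19047/221): both odd, 221 mod 4 = 1, 19047 mod 4 = 3, so the flip contributes +1; sign now -1
(19047/221): 19047 mod 221 = 41, so (19047/221) = (41/221)
flip (41/221) -> (221/41): both odd, 41 mod 4 = 1, 221 mod 4 = 1, so the flip contributes +1; sign now -1
(221/41): 221 mod 41 = 16, so (221/41) = (16/41)
factor out 2^4: 16 = 2^4·1; with 41 mod 8 = 1, (2/41) = +1; sign now -1; continue with (1/41)
reached (1/41) = 1, so the symbol is -1

-1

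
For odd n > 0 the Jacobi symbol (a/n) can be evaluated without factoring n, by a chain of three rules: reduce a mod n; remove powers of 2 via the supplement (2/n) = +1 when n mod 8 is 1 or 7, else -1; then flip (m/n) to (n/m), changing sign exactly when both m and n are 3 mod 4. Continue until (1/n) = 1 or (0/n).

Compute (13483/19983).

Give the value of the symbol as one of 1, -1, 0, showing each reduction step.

-1

flip (13483/19983) -> (19983/13483): both odd, 13483 mod 4 = 3, 19983 mod 4 = 3, so the flip contributes -1; sign now -1
(19983/13483): 19983 mod 13483 = 6500, so (19983/13483) = (6500/13483)
factor out 2^2: 6500 = 2^2·1625; with 13483 mod 8 = 3, (2/13483) = -1; sign now -1; continue with (1625/13483)
flip (1625/13483) -> (13483/1625): both odd, 1625 mod 4 = 1, 13483 mod 4 = 3, so the flip contributes +1; sign now -1
(13483/1625): 13483 mod 1625 = 483, so (13483/1625) = (483/1625)
flip (483/1625) -> (1625/483): both odd, 483 mod 4 = 3, 1625 mod 4 = 1, so the flip contributes +1; sign now -1
(1625/483): 1625 mod 483 = 176, so (1625/483) = (176/483)
factor out 2^4: 176 = 2^4·11; with 483 mod 8 = 3, (2/483) = -1; sign now -1; continue with (11/483)
flip (11/483) -> (483/11): both odd, 11 mod 4 = 3, 483 mod 4 = 3, so the flip contributes -1; sign now +1
(483/11): 483 mod 11 = 10, so (483/11) = (10/11)
factor out 2^1: 10 = 2^1·5; with 11 mod 8 = 3, (2/11) = -1; sign now -1; continue with (5/11)
flip (5/11) -> (11/5): both odd, 5 mod 4 = 1, 11 mod 4 = 3, so the flip contributes +1; sign now -1
(11/5): 11 mod 5 = 1, so (11/5) = (1/5)
reached (1/5) = 1, so the symbol is -1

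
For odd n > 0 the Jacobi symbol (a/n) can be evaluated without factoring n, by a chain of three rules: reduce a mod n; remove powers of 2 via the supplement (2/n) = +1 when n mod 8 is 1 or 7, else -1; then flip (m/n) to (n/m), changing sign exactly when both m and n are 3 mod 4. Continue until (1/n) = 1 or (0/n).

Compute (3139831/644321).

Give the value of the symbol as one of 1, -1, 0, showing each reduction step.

1

(3139831/644321) = (562547/644321)   [reduce mod 644321]
reciprocity: (562547/644321) = +1·(644321/562547) since 562547 mod 4 = 3, 644321 mod 4 = 1; sign now +1
(644321/562547) = (81774/562547)   [reduce mod 562547]
81774 = 2^1·40887; (2/562547) = -1 since 562547 mod 8 = 3, so (81774/562547) = (-1)^1·(40887/562547); sign now -1
reciprocity: (40887/562547) = -1·(562547/40887) since 40887 mod 4 = 3, 562547 mod 4 = 3; sign now +1
(562547/40887) = (31016/40887)   [reduce mod 40887]
31016 = 2^3·3877; (2/40887) = +1 since 40887 mod 8 = 7, so (31016/40887) = (+1)^3·(3877/40887); sign now +1
reciprocity: (3877/40887) = +1·(40887/3877) since 3877 mod 4 = 1, 40887 mod 4 = 3; sign now +1
(40887/3877) = (2117/3877)   [reduce mod 3877]
reciprocity: (2117/3877) = +1·(3877/2117) since 2117 mod 4 = 1, 3877 mod 4 = 1; sign now +1
(3877/2117) = (1760/2117)   [reduce mod 2117]
1760 = 2^5·55; (2/2117) = -1 since 2117 mod 8 = 5, so (1760/2117) = (-1)^5·(55/2117); sign now -1
reciprocity: (55/2117) = +1·(2117/55) since 55 mod 4 = 3, 2117 mod 4 = 1; sign now -1
(2117/55) = (27/55)   [reduce mod 55]
reciprocity: (27/55) = -1·(55/27) since 27 mod 4 = 3, 55 mod 4 = 3; sign now +1
(55/27) = (1/27)   [reduce mod 27]
(1/27) = 1; final value = sign = +1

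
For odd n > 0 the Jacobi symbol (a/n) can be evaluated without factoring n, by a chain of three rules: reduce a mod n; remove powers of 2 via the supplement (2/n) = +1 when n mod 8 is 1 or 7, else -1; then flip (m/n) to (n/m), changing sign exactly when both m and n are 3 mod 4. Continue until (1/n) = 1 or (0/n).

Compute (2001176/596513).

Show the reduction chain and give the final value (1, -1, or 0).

(2001176/596513): 2001176 mod 596513 = 211637, so (2001176/596513) = (211637/596513)
flip (211637/596513) -> (596513/211637): both odd, 211637 mod 4 = 1, 596513 mod 4 = 1, so the flip contributes +1; sign now +1
(596513/211637): 596513 mod 211637 = 173239, so (596513/211637) = (173239/211637)
flip (173239/211637) -> (211637/173239): both odd, 173239 mod 4 = 3, 211637 mod 4 = 1, so the flip contributes +1; sign now +1
(211637/173239): 211637 mod 173239 = 38398, so (211637/173239) = (38398/173239)
factor out 2^1: 38398 = 2^1·19199; with 173239 mod 8 = 7, (2/173239) = +1; sign now +1; continue with (19199/173239)
flip (19199/173239) -> (173239/19199): both odd, 19199 mod 4 = 3, 173239 mod 4 = 3, so the flip contributes -1; sign now -1
(173239/19199): 173239 mod 19199 = 448, so (173239/19199) = (448/19199)
factor out 2^6: 448 = 2^6·7; with 19199 mod 8 = 7, (2/19199) = +1; sign now -1; continue with (7/19199)
flip (7/19199) -> (19199/7): both odd, 7 mod 4 = 3, 19199 mod 4 = 3, so the flip contributes -1; sign now +1
(19199/7): 19199 mod 7 = 5, so (19199/7) = (5/7)
flip (5/7) -> (7/5): both odd, 5 mod 4 = 1, 7 mod 4 = 3, so the flip contributes +1; sign now +1
(7/5): 7 mod 5 = 2, so (7/5) = (2/5)
factor out 2^1: 2 = 2^1·1; with 5 mod 8 = 5, (2/5) = -1; sign now -1; continue with (1/5)
reached (1/5) = 1, so the symbol is -1

-1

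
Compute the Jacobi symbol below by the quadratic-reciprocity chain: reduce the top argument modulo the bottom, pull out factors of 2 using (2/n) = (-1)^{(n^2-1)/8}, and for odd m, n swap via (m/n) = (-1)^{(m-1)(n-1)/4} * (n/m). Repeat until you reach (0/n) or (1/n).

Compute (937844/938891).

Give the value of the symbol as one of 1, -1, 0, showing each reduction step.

-1

factor out 2^2: 937844 = 2^2·234461; with 938891 mod 8 = 3, (2/938891) = -1; sign now +1; continue with (234461/938891)
flip (234461/938891) -> (938891/234461): both odd, 234461 mod 4 = 1, 938891 mod 4 = 3, so the flip contributes +1; sign now +1
(938891/234461): 938891 mod 234461 = 1047, so (938891/234461) = (1047/234461)
flip (1047/234461) -> (234461/1047): both odd, 1047 mod 4 = 3, 234461 mod 4 = 1, so the flip contributes +1; sign now +1
(234461/1047): 234461 mod 1047 = 980, so (234461/1047) = (980/1047)
factor out 2^2: 980 = 2^2·245; with 1047 mod 8 = 7, (2/1047) = +1; sign now +1; continue with (245/1047)
flip (245/1047) -> (1047/245): both odd, 245 mod 4 = 1, 1047 mod 4 = 3, so the flip contributes +1; sign now +1
(1047/245): 1047 mod 245 = 67, so (1047/245) = (67/245)
flip (67/245) -> (245/67): both odd, 67 mod 4 = 3, 245 mod 4 = 1, so the flip contributes +1; sign now +1
(245/67): 245 mod 67 = 44, so (245/67) = (44/67)
factor out 2^2: 44 = 2^2·11; with 67 mod 8 = 3, (2/67) = -1; sign now +1; continue with (11/67)
flip (11/67) -> (67/11): both odd, 11 mod 4 = 3, 67 mod 4 = 3, so the flip contributes -1; sign now -1
(67/11): 67 mod 11 = 1, so (67/11) = (1/11)
reached (1/11) = 1, so the symbol is -1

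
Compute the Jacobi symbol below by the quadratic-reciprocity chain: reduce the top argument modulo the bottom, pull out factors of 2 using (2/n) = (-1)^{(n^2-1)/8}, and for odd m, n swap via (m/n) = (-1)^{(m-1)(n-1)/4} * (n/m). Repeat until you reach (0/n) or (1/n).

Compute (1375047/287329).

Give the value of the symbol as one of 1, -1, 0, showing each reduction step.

(1375047/287329): 1375047 mod 287329 = 225731, so (1375047/287329) = (225731/287329)
flip (225731/287329) -> (287329/225731): both odd, 225731 mod 4 = 3, 287329 mod 4 = 1, so the flip contributes +1; sign now +1
(287329/225731): 287329 mod 225731 = 61598, so (287329/225731) = (61598/225731)
factor out 2^1: 61598 = 2^1·30799; with 225731 mod 8 = 3, (2/225731) = -1; sign now -1; continue with (30799/225731)
flip (30799/225731) -> (225731/30799): both odd, 30799 mod 4 = 3, 225731 mod 4 = 3, so the flip contributes -1; sign now +1
(225731/30799): 225731 mod 30799 = 10138, so (225731/30799) = (10138/30799)
factor out 2^1: 10138 = 2^1·5069; with 30799 mod 8 = 7, (2/30799) = +1; sign now +1; continue with (5069/30799)
flip (5069/30799) -> (30799/5069): both odd, 5069 mod 4 = 1, 30799 mod 4 = 3, so the flip contributes +1; sign now +1
(30799/5069): 30799 mod 5069 = 385, so (30799/5069) = (385/5069)
flip (385/5069) -> (5069/385): both odd, 385 mod 4 = 1, 5069 mod 4 = 1, so the flip contributes +1; sign now +1
(5069/385): 5069 mod 385 = 64, so (5069/385) = (64/385)
factor out 2^6: 64 = 2^6·1; with 385 mod 8 = 1, (2/385) = +1; sign now +1; continue with (1/385)
reached (1/385) = 1, so the symbol is +1

1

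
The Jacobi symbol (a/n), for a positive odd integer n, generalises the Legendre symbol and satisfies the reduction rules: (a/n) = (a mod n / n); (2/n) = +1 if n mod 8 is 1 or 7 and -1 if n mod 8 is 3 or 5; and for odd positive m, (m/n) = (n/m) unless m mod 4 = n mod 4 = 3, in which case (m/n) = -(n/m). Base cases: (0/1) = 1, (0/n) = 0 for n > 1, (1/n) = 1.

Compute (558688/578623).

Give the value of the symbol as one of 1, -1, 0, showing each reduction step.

1

558688 = 2^5·17459; (2/578623) = +1 since 578623 mod 8 = 7, so (558688/578623) = (+1)^5·(17459/578623); sign now +1
reciprocity: (17459/578623) = -1·(578623/17459) since 17459 mod 4 = 3, 578623 mod 4 = 3; sign now -1
(578623/17459) = (2476/17459)   [reduce mod 17459]
2476 = 2^2·619; (2/17459) = -1 since 17459 mod 8 = 3, so (2476/17459) = (-1)^2·(619/17459); sign now -1
reciprocity: (619/17459) = -1·(17459/619) since 619 mod 4 = 3, 17459 mod 4 = 3; sign now +1
(17459/619) = (127/619)   [reduce mod 619]
reciprocity: (127/619) = -1·(619/127) since 127 mod 4 = 3, 619 mod 4 = 3; sign now -1
(619/127) = (111/127)   [reduce mod 127]
reciprocity: (111/127) = -1·(127/111) since 111 mod 4 = 3, 127 mod 4 = 3; sign now +1
(127/111) = (16/111)   [reduce mod 111]
16 = 2^4·1; (2/111) = +1 since 111 mod 8 = 7, so (16/111) = (+1)^4·(1/111); sign now +1
(1/111) = 1; final value = sign = +1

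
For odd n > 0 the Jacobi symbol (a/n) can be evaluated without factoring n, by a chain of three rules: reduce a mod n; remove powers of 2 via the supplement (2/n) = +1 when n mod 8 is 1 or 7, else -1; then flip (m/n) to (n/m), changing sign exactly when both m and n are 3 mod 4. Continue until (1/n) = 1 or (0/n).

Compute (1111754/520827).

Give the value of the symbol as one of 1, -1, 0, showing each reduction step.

(1111754/520827): 1111754 mod 520827 = 70100, so (1111754/520827) = (70100/520827)
factor out 2^2: 70100 = 2^2·17525; with 520827 mod 8 = 3, (2/520827) = -1; sign now +1; continue with (17525/520827)
flip (17525/520827) -> (520827/17525): both odd, 17525 mod 4 = 1, 520827 mod 4 = 3, so the flip contributes +1; sign now +1
(520827/17525): 520827 mod 17525 = 12602, so (520827/17525) = (12602/17525)
factor out 2^1: 12602 = 2^1·6301; with 17525 mod 8 = 5, (2/17525) = -1; sign now -1; continue with (6301/17525)
flip (6301/17525) -> (17525/6301): both odd, 6301 mod 4 = 1, 17525 mod 4 = 1, so the flip contributes +1; sign now -1
(17525/6301): 17525 mod 6301 = 4923, so (17525/6301) = (4923/6301)
flip (4923/6301) -> (6301/4923): both odd, 4923 mod 4 = 3, 6301 mod 4 = 1, so the flip contributes +1; sign now -1
(6301/4923): 6301 mod 4923 = 1378, so (6301/4923) = (1378/4923)
factor out 2^1: 1378 = 2^1·689; with 4923 mod 8 = 3, (2/4923) = -1; sign now +1; continue with (689/4923)
flip (689/4923) -> (4923/689): both odd, 689 mod 4 = 1, 4923 mod 4 = 3, so the flip contributes +1; sign now +1
(4923/689): 4923 mod 689 = 100, so (4923/689) = (100/689)
factor out 2^2: 100 = 2^2·25; with 689 mod 8 = 1, (2/689) = +1; sign now +1; continue with (25/689)
flip (25/689) -> (689/25): both odd, 25 mod 4 = 1, 689 mod 4 = 1, so the flip contributes +1; sign now +1
(689/25): 689 mod 25 = 14, so (689/25) = (14/25)
factor out 2^1: 14 = 2^1·7; with 25 mod 8 = 1, (2/25) = +1; sign now +1; continue with (7/25)
flip (7/25) -> (25/7): both odd, 7 mod 4 = 3, 25 mod 4 = 1, so the flip contributes +1; sign now +1
(25/7): 25 mod 7 = 4, so (25/7) = (4/7)
factor out 2^2: 4 = 2^2·1; with 7 mod 8 = 7, (2/7) = +1; sign now +1; continue with (1/7)
reached (1/7) = 1, so the symbol is +1

1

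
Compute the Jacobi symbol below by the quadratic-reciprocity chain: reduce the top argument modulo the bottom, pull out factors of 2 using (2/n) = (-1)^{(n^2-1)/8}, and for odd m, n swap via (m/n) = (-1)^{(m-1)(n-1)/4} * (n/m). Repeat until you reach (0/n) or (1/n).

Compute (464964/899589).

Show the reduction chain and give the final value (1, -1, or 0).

factor out 2^2: 464964 = 2^2·116241; with 899589 mod 8 = 5, (2/899589) = -1; sign now +1; continue with (116241/899589)
flip (116241/899589) -> (899589/116241): both odd, 116241 mod 4 = 1, 899589 mod 4 = 1, so the flip contributes +1; sign now +1
(899589/116241): 899589 mod 116241 = 85902, so (899589/116241) = (85902/116241)
factor out 2^1: 85902 = 2^1·42951; with 116241 mod 8 = 1, (2/116241) = +1; sign now +1; continue with (42951/116241)
flip (42951/116241) -> (116241/42951): both odd, 42951 mod 4 = 3, 116241 mod 4 = 1, so the flip contributes +1; sign now +1
(116241/42951): 116241 mod 42951 = 30339, so (116241/42951) = (30339/42951)
flip (30339/42951) -> (42951/30339): both odd, 30339 mod 4 = 3, 42951 mod 4 = 3, so the flip contributes -1; sign now -1
(42951/30339): 42951 mod 30339 = 12612, so (42951/30339) = (12612/30339)
factor out 2^2: 12612 = 2^2·3153; with 30339 mod 8 = 3, (2/30339) = -1; sign now -1; continue with (3153/30339)
flip (3153/30339) -> (30339/3153): both odd, 3153 mod 4 = 1, 30339 mod 4 = 3, so the flip contributes +1; sign now -1
(30339/3153): 30339 mod 3153 = 1962, so (30339/3153) = (1962/3153)
factor out 2^1: 1962 = 2^1·981; with 3153 mod 8 = 1, (2/3153) = +1; sign now -1; continue with (981/3153)
flip (981/3153) -> (3153/981): both odd, 981 mod 4 = 1, 3153 mod 4 = 1, so the flip contributes +1; sign now -1
(3153/981): 3153 mod 981 = 210, so (3153/981) = (210/981)
factor out 2^1: 210 = 2^1·105; with 981 mod 8 = 5, (2/981) = -1; sign now +1; continue with (105/981)
flip (105/981) -> (981/105): both odd, 105 mod 4 = 1, 981 mod 4 = 1, so the flip contributes +1; sign now +1
(981/105): 981 mod 105 = 36, so (981/105) = (36/105)
factor out 2^2: 36 = 2^2·9; with 105 mod 8 = 1, (2/105) = +1; sign now +1; continue with (9/105)
flip (9/105) -> (105/9): both odd, 9 mod 4 = 1, 105 mod 4 = 1, so the flip contributes +1; sign now +1
(105/9): 105 mod 9 = 6, so (105/9) = (6/9)
factor out 2^1: 6 = 2^1·3; with 9 mod 8 = 1, (2/9) = +1; sign now +1; continue with (3/9)
flip (3/9) -> (9/3): both odd, 3 mod 4 = 3, 9 mod 4 = 1, so the flip contributes +1; sign now +1
(9/3): 9 mod 3 = 0, so (9/3) = (0/3)
reached (0/3); gcd(a, n) > 1, so (0/3) = 0 and the symbol is 0

0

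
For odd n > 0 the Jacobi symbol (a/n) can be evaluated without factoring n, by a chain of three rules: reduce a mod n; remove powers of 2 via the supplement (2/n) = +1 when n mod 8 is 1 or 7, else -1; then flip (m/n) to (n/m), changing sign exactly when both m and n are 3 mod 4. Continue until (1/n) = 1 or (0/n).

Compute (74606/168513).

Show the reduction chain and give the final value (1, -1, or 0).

74606 = 2^1·37303; (2/168513) = +1 since 168513 mod 8 = 1, so (74606/168513) = (+1)^1·(37303/168513); sign now +1
reciprocity: (37303/168513) = +1·(168513/37303) since 37303 mod 4 = 3, 168513 mod 4 = 1; sign now +1
(168513/37303) = (19301/37303)   [reduce mod 37303]
reciprocity: (19301/37303) = +1·(37303/19301) since 19301 mod 4 = 1, 37303 mod 4 = 3; sign now +1
(37303/19301) = (18002/19301)   [reduce mod 19301]
18002 = 2^1·9001; (2/19301) = -1 since 19301 mod 8 = 5, so (18002/19301) = (-1)^1·(9001/19301); sign now -1
reciprocity: (9001/19301) = +1·(19301/9001) since 9001 mod 4 = 1, 19301 mod 4 = 1; sign now -1
(19301/9001) = (1299/9001)   [reduce mod 9001]
reciprocity: (1299/9001) = +1·(9001/1299) since 1299 mod 4 = 3, 9001 mod 4 = 1; sign now -1
(9001/1299) = (1207/1299)   [reduce mod 1299]
reciprocity: (1207/1299) = -1·(1299/1207) since 1207 mod 4 = 3, 1299 mod 4 = 3; sign now +1
(1299/1207) = (92/1207)   [reduce mod 1207]
92 = 2^2·23; (2/1207) = +1 since 1207 mod 8 = 7, so (92/1207) = (+1)^2·(23/1207); sign now +1
reciprocity: (23/1207) = -1·(1207/23) since 23 mod 4 = 3, 1207 mod 4 = 3; sign now -1
(1207/23) = (11/23)   [reduce mod 23]
reciprocity: (11/23) = -1·(23/11) since 11 mod 4 = 3, 23 mod 4 = 3; sign now +1
(23/11) = (1/11)   [reduce mod 11]
(1/11) = 1; final value = sign = +1

1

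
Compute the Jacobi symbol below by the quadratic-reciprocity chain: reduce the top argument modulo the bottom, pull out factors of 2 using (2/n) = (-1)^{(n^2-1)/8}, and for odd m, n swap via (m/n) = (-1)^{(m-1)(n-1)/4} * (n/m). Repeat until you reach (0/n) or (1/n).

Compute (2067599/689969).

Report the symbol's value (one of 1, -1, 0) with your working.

(2067599/689969) = (687661/689969)   [reduce mod 689969]
reciprocity: (687661/689969) = +1·(689969/687661) since 687661 mod 4 = 1, 689969 mod 4 = 1; sign now +1
(689969/687661) = (2308/687661)   [reduce mod 687661]
2308 = 2^2·577; (2/687661) = -1 since 687661 mod 8 = 5, so (2308/687661) = (-1)^2·(577/687661); sign now +1
reciprocity: (577/687661) = +1·(687661/577) since 577 mod 4 = 1, 687661 mod 4 = 1; sign now +1
(687661/577) = (454/577)   [reduce mod 577]
454 = 2^1·227; (2/577) = +1 since 577 mod 8 = 1, so (454/577) = (+1)^1·(227/577); sign now +1
reciprocity: (227/577) = +1·(577/227) since 227 mod 4 = 3, 577 mod 4 = 1; sign now +1
(577/227) = (123/227)   [reduce mod 227]
reciprocity: (123/227) = -1·(227/123) since 123 mod 4 = 3, 227 mod 4 = 3; sign now -1
(227/123) = (104/123)   [reduce mod 123]
104 = 2^3·13; (2/123) = -1 since 123 mod 8 = 3, so (104/123) = (-1)^3·(13/123); sign now +1
reciprocity: (13/123) = +1·(123/13) since 13 mod 4 = 1, 123 mod 4 = 3; sign now +1
(123/13) = (6/13)   [reduce mod 13]
6 = 2^1·3; (2/13) = -1 since 13 mod 8 = 5, so (6/13) = (-1)^1·(3/13); sign now -1
reciprocity: (3/13) = +1·(13/3) since 3 mod 4 = 3, 13 mod 4 = 1; sign now -1
(13/3) = (1/3)   [reduce mod 3]
(1/3) = 1; final value = sign = -1

-1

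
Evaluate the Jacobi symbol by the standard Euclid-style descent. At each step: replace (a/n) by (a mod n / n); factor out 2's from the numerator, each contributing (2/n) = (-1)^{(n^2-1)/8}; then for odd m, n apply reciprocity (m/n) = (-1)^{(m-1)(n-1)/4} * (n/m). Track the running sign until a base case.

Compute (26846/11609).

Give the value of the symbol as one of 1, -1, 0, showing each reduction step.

-1

(26846/11609) = (3628/11609)   [reduce mod 11609]
3628 = 2^2·907; (2/11609) = +1 since 11609 mod 8 = 1, so (3628/11609) = (+1)^2·(907/11609); sign now +1
reciprocity: (907/11609) = +1·(11609/907) since 907 mod 4 = 3, 11609 mod 4 = 1; sign now +1
(11609/907) = (725/907)   [reduce mod 907]
reciprocity: (725/907) = +1·(907/725) since 725 mod 4 = 1, 907 mod 4 = 3; sign now +1
(907/725) = (182/725)   [reduce mod 725]
182 = 2^1·91; (2/725) = -1 since 725 mod 8 = 5, so (182/725) = (-1)^1·(91/725); sign now -1
reciprocity: (91/725) = +1·(725/91) since 91 mod 4 = 3, 725 mod 4 = 1; sign now -1
(725/91) = (88/91)   [reduce mod 91]
88 = 2^3·11; (2/91) = -1 since 91 mod 8 = 3, so (88/91) = (-1)^3·(11/91); sign now +1
reciprocity: (11/91) = -1·(91/11) since 11 mod 4 = 3, 91 mod 4 = 3; sign now -1
(91/11) = (3/11)   [reduce mod 11]
reciprocity: (3/11) = -1·(11/3) since 3 mod 4 = 3, 11 mod 4 = 3; sign now +1
(11/3) = (2/3)   [reduce mod 3]
2 = 2^1·1; (2/3) = -1 since 3 mod 8 = 3, so (2/3) = (-1)^1·(1/3); sign now -1
(1/3) = 1; final value = sign = -1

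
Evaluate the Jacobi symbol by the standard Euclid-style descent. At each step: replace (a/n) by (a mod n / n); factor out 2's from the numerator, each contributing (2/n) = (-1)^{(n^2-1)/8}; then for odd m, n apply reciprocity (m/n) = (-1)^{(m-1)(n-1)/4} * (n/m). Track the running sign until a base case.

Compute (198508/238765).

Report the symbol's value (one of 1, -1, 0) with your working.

factor out 2^2: 198508 = 2^2·49627; with 238765 mod 8 = 5, (2/238765) = -1; sign now +1; continue with (49627/238765)
flip (49627/238765) -> (238765/49627): both odd, 49627 mod 4 = 3, 238765 mod 4 = 1, so the flip contributes +1; sign now +1
(238765/49627): 238765 mod 49627 = 40257, so (238765/49627) = (40257/49627)
flip (40257/49627) -> (49627/40257): both odd, 40257 mod 4 = 1, 49627 mod 4 = 3, so the flip contributes +1; sign now +1
(49627/40257): 49627 mod 40257 = 9370, so (49627/40257) = (9370/40257)
factor out 2^1: 9370 = 2^1·4685; with 40257 mod 8 = 1, (2/40257) = +1; sign now +1; continue with (4685/40257)
flip (4685/40257) -> (40257/4685): both odd, 4685 mod 4 = 1, 40257 mod 4 = 1, so the flip contributes +1; sign now +1
(40257/4685): 40257 mod 4685 = 2777, so (40257/4685) = (2777/4685)
flip (2777/4685) -> (4685/2777): both odd, 2777 mod 4 = 1, 4685 mod 4 = 1, so the flip contributes +1; sign now +1
(4685/2777): 4685 mod 2777 = 1908, so (4685/2777) = (1908/2777)
factor out 2^2: 1908 = 2^2·477; with 2777 mod 8 = 1, (2/2777) = +1; sign now +1; continue with (477/2777)
flip (477/2777) -> (2777/477): both odd, 477 mod 4 = 1, 2777 mod 4 = 1, so the flip contributes +1; sign now +1
(2777/477): 2777 mod 477 = 392, so (2777/477) = (392/477)
factor out 2^3: 392 = 2^3·49; with 477 mod 8 = 5, (2/477) = -1; sign now -1; continue with (49/477)
flip (49/477) -> (477/49): both odd, 49 mod 4 = 1, 477 mod 4 = 1, so the flip contributes +1; sign now -1
(477/49): 477 mod 49 = 36, so (477/49) = (36/49)
factor out 2^2: 36 = 2^2·9; with 49 mod 8 = 1, (2/49) = +1; sign now -1; continue with (9/49)
flip (9/49) -> (49/9): both odd, 9 mod 4 = 1, 49 mod 4 = 1, so the flip contributes +1; sign now -1
(49/9): 49 mod 9 = 4, so (49/9) = (4/9)
factor out 2^2: 4 = 2^2·1; with 9 mod 8 = 1, (2/9) = +1; sign now -1; continue with (1/9)
reached (1/9) = 1, so the symbol is -1

-1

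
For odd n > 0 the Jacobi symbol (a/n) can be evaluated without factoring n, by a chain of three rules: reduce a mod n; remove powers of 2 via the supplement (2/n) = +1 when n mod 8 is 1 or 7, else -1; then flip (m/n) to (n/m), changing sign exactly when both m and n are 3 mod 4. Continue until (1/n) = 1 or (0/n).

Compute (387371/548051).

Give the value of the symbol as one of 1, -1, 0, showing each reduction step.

reciprocity: (387371/548051) = -1·(548051/387371) since 387371 mod 4 = 3, 548051 mod 4 = 3; sign now -1
(548051/387371) = (160680/387371)   [reduce mod 387371]
160680 = 2^3·20085; (2/387371) = -1 since 387371 mod 8 = 3, so (160680/387371) = (-1)^3·(20085/387371); sign now +1
reciprocity: (20085/387371) = +1·(387371/20085) since 20085 mod 4 = 1, 387371 mod 4 = 3; sign now +1
(387371/20085) = (5756/20085)   [reduce mod 20085]
5756 = 2^2·1439; (2/20085) = -1 since 20085 mod 8 = 5, so (5756/20085) = (-1)^2·(1439/20085); sign now +1
reciprocity: (1439/20085) = +1·(20085/1439) since 1439 mod 4 = 3, 20085 mod 4 = 1; sign now +1
(20085/1439) = (1378/1439)   [reduce mod 1439]
1378 = 2^1·689; (2/1439) = +1 since 1439 mod 8 = 7, so (1378/1439) = (+1)^1·(689/1439); sign now +1
reciprocity: (689/1439) = +1·(1439/689) since 689 mod 4 = 1, 1439 mod 4 = 3; sign now +1
(1439/689) = (61/689)   [reduce mod 689]
reciprocity: (61/689) = +1·(689/61) since 61 mod 4 = 1, 689 mod 4 = 1; sign now +1
(689/61) = (18/61)   [reduce mod 61]
18 = 2^1·9; (2/61) = -1 since 61 mod 8 = 5, so (18/61) = (-1)^1·(9/61); sign now -1
reciprocity: (9/61) = +1·(61/9) since 9 mod 4 = 1, 61 mod 4 = 1; sign now -1
(61/9) = (7/9)   [reduce mod 9]
reciprocity: (7/9) = +1·(9/7) since 7 mod 4 = 3, 9 mod 4 = 1; sign now -1
(9/7) = (2/7)   [reduce mod 7]
2 = 2^1·1; (2/7) = +1 since 7 mod 8 = 7, so (2/7) = (+1)^1·(1/7); sign now -1
(1/7) = 1; final value = sign = -1

-1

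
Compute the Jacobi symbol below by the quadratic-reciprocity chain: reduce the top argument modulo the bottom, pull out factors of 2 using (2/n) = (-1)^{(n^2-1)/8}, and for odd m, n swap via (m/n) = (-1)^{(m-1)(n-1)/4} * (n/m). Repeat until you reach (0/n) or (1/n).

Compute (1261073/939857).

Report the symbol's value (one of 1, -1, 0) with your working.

(1261073/939857) = (321216/939857)   [reduce mod 939857]
321216 = 2^6·5019; (2/939857) = +1 since 939857 mod 8 = 1, so (321216/939857) = (+1)^6·(5019/939857); sign now +1
reciprocity: (5019/939857) = +1·(939857/5019) since 5019 mod 4 = 3, 939857 mod 4 = 1; sign now +1
(939857/5019) = (1304/5019)   [reduce mod 5019]
1304 = 2^3·163; (2/5019) = -1 since 5019 mod 8 = 3, so (1304/5019) = (-1)^3·(163/5019); sign now -1
reciprocity: (163/5019) = -1·(5019/163) since 163 mod 4 = 3, 5019 mod 4 = 3; sign now +1
(5019/163) = (129/163)   [reduce mod 163]
reciprocity: (129/163) = +1·(163/129) since 129 mod 4 = 1, 163 mod 4 = 3; sign now +1
(163/129) = (34/129)   [reduce mod 129]
34 = 2^1·17; (2/129) = +1 since 129 mod 8 = 1, so (34/129) = (+1)^1·(17/129); sign now +1
reciprocity: (17/129) = +1·(129/17) since 17 mod 4 = 1, 129 mod 4 = 1; sign now +1
(129/17) = (10/17)   [reduce mod 17]
10 = 2^1·5; (2/17) = +1 since 17 mod 8 = 1, so (10/17) = (+1)^1·(5/17); sign now +1
reciprocity: (5/17) = +1·(17/5) since 5 mod 4 = 1, 17 mod 4 = 1; sign now +1
(17/5) = (2/5)   [reduce mod 5]
2 = 2^1·1; (2/5) = -1 since 5 mod 8 = 5, so (2/5) = (-1)^1·(1/5); sign now -1
(1/5) = 1; final value = sign = -1

-1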